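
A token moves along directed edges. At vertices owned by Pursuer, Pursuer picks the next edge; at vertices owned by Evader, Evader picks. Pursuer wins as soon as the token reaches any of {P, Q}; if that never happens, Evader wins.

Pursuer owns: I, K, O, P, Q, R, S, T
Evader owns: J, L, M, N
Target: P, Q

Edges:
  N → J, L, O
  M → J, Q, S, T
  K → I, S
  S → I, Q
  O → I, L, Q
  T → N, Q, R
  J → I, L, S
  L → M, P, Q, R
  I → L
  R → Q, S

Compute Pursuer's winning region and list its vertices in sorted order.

A0 = {P, Q}
A1: add {O, R, S, T} — O (Pursuer) has O→Q; R (Pursuer) has R→Q; S (Pursuer) has S→Q; T (Pursuer) has T→Q.
A2: add {K} — K (Pursuer) has K→S.
A3 = A2; e.g. I (Pursuer) has no edge into A2. Fixed point.
Pursuer's winning region = {K, O, P, Q, R, S, T}.

K, O, P, Q, R, S, T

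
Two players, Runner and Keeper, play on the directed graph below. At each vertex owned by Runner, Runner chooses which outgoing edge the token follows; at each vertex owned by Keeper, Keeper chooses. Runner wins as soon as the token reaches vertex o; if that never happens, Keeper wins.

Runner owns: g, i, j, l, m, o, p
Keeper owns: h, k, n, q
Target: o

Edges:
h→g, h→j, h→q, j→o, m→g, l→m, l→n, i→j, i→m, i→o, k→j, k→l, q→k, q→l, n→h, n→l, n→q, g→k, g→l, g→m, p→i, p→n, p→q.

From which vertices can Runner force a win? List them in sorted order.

A0 = {o}
A1: add {i, j} — i (Runner) has i→o; j (Runner) has j→o.
A2: add {p} — p (Runner) has p→i.
A3 = A2; e.g. g (Runner) has no edge into A2. Fixed point.
Runner's winning region = {i, j, o, p}.

i, j, o, p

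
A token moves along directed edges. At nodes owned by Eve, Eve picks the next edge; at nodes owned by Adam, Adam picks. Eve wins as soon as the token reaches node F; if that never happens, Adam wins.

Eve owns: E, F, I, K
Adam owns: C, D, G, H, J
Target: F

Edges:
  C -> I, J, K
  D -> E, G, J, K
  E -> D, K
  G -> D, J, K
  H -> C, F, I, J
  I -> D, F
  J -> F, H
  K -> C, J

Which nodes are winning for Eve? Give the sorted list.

A0 = {F}
A1: add {I} — I (Eve) has I→F.
A2 = A1; e.g. C (Adam) can still go to J. Fixed point.
Eve's winning region = {F, I}.

F, I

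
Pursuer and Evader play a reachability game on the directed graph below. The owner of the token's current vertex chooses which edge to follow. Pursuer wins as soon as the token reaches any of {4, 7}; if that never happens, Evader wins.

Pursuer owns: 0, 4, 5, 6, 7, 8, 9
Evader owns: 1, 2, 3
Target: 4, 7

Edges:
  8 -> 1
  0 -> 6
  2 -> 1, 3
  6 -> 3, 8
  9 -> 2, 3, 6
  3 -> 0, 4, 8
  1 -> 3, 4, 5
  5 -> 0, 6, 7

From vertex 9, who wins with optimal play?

Evader

A0 = {4, 7}
A1: add {5} — 5 (Pursuer) has 5→7.
A2 = A1; e.g. 0 (Pursuer) has no edge into A1. Fixed point.
9 never enters the attractor, so Evader can avoid the target forever.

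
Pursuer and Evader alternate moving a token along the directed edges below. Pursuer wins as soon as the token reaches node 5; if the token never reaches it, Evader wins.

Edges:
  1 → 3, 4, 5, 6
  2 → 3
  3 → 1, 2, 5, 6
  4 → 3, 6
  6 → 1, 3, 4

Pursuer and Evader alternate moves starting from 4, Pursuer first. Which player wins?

Evader

Track states (vertex, player-to-move).
A0 = {(5,Pursuer), (5,Evader)}
A1: add {(1,Pursuer), (3,Pursuer)}.
A2: add {(2,Evader)}.
A3 = A2; e.g. (1,Evader) stays out. (4,Pursuer) never enters ⇒ Evader avoids the target.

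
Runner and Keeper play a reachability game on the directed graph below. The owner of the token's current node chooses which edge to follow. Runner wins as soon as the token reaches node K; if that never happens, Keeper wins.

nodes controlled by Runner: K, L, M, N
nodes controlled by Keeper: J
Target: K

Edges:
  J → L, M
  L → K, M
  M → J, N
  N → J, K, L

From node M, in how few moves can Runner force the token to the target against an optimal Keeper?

A0 = {K}
A1: add {L, N} — L (Runner) has L→K; N (Runner) has N→K.
A2: add {M} — M (Runner) has M→N.
M enters the attractor at level 2, so Runner can force the target in 2 moves from there.

2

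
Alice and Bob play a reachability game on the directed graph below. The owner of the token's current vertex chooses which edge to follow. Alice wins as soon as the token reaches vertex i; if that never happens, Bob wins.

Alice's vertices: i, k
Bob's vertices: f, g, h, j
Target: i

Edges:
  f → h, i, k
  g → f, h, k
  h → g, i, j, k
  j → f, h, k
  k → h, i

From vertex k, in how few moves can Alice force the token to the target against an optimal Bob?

A0 = {i}
A1: add {k} — k (Alice) has k→i.
A2 = A1; e.g. f (Bob) can still go to h. Fixed point.
k enters the attractor at level 1, so Alice can force the target in 1 move from there.

1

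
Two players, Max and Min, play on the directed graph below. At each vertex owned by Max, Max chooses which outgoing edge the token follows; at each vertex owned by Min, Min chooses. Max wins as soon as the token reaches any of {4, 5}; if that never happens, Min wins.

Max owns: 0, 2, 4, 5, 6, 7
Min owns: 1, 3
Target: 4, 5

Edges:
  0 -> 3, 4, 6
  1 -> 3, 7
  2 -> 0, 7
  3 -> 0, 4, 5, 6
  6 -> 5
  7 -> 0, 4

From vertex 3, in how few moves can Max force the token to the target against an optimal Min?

A0 = {4, 5}
A1: add {0, 6, 7} — 0 (Max) has 0→4; 6 (Max) has 6→5; 7 (Max) has 7→4.
A2: add {2, 3} — 2 (Max) has 2→0; 3 (Min): all of {0, 4, 5, 6} already in.
3 enters the attractor at level 2, so Max can force the target in 2 moves from there.

2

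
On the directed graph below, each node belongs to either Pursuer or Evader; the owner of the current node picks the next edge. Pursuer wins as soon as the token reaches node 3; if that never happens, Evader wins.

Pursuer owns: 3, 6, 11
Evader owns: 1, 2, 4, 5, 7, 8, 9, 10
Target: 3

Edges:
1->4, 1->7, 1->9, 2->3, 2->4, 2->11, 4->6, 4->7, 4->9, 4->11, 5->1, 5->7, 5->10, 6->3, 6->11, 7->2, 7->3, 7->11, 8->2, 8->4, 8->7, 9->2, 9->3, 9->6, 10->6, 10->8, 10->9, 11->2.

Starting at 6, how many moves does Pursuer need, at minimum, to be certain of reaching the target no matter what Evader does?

A0 = {3}
A1: add {6} — 6 (Pursuer) has 6→3.
A2 = A1; e.g. 1 (Evader) can still go to 4. Fixed point.
6 enters the attractor at level 1, so Pursuer can force the target in 1 move from there.

1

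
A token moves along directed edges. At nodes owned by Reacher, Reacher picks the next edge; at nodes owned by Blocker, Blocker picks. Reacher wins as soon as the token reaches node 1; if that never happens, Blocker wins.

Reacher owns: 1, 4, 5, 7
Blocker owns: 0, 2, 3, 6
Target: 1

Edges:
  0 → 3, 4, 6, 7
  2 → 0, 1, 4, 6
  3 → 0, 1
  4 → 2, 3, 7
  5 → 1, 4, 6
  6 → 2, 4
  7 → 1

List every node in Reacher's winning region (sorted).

A0 = {1}
A1: add {5, 7} — 5 (Reacher) has 5→1; 7 (Reacher) has 7→1.
A2: add {4} — 4 (Reacher) has 4→7.
A3 = A2; e.g. 0 (Blocker) can still go to 3. Fixed point.
Reacher's winning region = {1, 4, 5, 7}.

1, 4, 5, 7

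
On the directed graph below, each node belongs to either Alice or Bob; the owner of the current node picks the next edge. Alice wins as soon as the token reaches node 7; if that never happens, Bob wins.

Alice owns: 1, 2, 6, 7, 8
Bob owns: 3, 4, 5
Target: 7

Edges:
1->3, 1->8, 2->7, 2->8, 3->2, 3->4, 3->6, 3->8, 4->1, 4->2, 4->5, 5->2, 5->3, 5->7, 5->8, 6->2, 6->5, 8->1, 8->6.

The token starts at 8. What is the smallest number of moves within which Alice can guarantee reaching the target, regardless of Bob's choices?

A0 = {7}
A1: add {2} — 2 (Alice) has 2→7.
A2: add {6} — 6 (Alice) has 6→2.
A3: add {8} — 8 (Alice) has 8→6.
8 enters the attractor at level 3, so Alice can force the target in 3 moves from there.

3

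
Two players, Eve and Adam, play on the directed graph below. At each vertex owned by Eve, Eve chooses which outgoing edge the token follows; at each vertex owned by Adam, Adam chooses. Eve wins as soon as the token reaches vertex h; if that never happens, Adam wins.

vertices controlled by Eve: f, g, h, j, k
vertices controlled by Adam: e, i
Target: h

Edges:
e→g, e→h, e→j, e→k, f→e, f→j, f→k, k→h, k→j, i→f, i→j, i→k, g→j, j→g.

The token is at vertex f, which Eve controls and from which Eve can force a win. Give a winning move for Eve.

A0 = {h}
A1: add {k} — k (Eve) has k→h.
A2: add {f} — f (Eve) has f→k.
A3 = A2; e.g. e (Adam) can still go to g. Fixed point.
From f, successor k is in the attractor (rank 1); the other successors e, j are not.

k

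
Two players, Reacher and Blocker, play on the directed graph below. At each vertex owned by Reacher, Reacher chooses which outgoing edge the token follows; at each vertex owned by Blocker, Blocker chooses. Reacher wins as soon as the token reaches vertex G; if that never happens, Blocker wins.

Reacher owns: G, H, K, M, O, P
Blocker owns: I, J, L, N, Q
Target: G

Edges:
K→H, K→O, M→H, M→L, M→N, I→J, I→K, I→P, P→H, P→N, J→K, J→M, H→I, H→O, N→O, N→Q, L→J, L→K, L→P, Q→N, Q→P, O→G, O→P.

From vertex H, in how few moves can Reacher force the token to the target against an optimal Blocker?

2

A0 = {G}
A1: add {O} — O (Reacher) has O→G.
A2: add {H, K} — H (Reacher) has H→O; K (Reacher) has K→O.
H enters the attractor at level 2, so Reacher can force the target in 2 moves from there.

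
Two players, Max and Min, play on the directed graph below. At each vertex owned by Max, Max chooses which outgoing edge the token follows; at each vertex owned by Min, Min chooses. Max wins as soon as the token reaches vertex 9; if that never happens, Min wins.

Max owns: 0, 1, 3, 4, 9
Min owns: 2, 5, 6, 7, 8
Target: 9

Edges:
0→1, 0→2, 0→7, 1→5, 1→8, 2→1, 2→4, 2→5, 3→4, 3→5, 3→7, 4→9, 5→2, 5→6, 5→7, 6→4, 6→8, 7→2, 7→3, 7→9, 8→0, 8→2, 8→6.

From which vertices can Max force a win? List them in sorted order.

A0 = {9}
A1: add {4} — 4 (Max) has 4→9.
A2: add {3} — 3 (Max) has 3→4.
A3 = A2; e.g. 0 (Max) has no edge into A2. Fixed point.
Max's winning region = {3, 4, 9}.

3, 4, 9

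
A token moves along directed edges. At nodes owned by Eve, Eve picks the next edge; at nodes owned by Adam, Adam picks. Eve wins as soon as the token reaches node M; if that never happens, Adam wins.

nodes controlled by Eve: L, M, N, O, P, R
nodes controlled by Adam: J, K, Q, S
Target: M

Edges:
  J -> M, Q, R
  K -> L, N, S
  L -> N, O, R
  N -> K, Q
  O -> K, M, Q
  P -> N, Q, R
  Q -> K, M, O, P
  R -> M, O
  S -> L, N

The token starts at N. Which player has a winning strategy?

A0 = {M}
A1: add {O, R} — O (Eve) has O→M; R (Eve) has R→M.
A2: add {L, P} — L (Eve) has L→O; P (Eve) has P→R.
A3 = A2; e.g. J (Adam) can still go to Q. Fixed point.
N never enters the attractor, so Adam can avoid the target forever.

Adam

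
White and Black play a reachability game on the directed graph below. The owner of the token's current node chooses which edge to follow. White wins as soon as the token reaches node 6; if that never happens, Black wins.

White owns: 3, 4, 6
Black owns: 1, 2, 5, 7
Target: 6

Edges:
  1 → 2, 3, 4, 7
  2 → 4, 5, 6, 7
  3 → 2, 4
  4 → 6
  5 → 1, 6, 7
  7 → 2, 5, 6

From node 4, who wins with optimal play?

A0 = {6}
A1: add {4} — 4 (White) has 4→6.
4 ∈ A1, so White can force the target.

White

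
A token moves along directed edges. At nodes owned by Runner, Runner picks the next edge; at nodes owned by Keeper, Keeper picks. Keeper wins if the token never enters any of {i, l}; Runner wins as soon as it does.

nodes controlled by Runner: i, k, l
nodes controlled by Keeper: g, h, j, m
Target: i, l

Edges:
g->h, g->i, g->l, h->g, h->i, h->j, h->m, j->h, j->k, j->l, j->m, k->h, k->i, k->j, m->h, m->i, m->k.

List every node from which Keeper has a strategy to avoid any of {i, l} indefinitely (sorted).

A0 = {i, l}
A1: add {k} — k (Runner) has k→i.
A2 = A1; e.g. g (Keeper) can still go to h. Fixed point.
Runner's attractor = {i, k, l}; Keeper avoids the target exactly from the complement.

g, h, j, m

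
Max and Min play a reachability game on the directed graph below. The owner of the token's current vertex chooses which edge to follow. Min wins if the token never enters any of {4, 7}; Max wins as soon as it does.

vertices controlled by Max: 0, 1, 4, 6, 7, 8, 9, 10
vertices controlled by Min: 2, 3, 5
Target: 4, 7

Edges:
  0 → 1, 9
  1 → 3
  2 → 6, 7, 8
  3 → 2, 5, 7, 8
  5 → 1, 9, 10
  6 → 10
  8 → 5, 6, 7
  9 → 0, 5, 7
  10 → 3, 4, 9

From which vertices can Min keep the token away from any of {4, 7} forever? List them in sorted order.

A0 = {4, 7}
A1: add {8, 9, 10} — 8 (Max) has 8→7; 9 (Max) has 9→7; 10 (Max) has 10→4.
A2: add {0, 6} — 0 (Max) has 0→9; 6 (Max) has 6→10.
A3: add {2} — 2 (Min): all of {6, 7, 8} already in.
A4 = A3; e.g. 1 (Max) has no edge into A3. Fixed point.
Max's attractor = {0, 2, 4, 6, 7, 8, 9, 10}; Min avoids the target exactly from the complement.

1, 3, 5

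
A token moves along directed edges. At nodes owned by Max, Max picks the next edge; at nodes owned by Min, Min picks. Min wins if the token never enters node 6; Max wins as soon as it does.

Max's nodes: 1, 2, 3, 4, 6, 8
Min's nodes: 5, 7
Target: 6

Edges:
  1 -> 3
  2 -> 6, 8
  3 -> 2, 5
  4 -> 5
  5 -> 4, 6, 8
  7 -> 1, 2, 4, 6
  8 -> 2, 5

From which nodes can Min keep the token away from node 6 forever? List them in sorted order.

A0 = {6}
A1: add {2} — 2 (Max) has 2→6.
A2: add {3, 8} — 3 (Max) has 3→2; 8 (Max) has 8→2.
A3: add {1} — 1 (Max) has 1→3.
A4 = A3; e.g. 4 (Max) has no edge into A3. Fixed point.
Max's attractor = {1, 2, 3, 6, 8}; Min avoids the target exactly from the complement.

4, 5, 7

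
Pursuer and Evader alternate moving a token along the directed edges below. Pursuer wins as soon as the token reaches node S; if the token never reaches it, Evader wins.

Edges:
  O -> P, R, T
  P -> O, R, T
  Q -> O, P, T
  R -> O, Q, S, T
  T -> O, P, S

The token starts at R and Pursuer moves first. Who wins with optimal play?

Pursuer

Track states (vertex, player-to-move).
A0 = {(S,Pursuer), (S,Evader)}
A1: add {(R,Pursuer), (T,Pursuer)}.
(R,Pursuer) ∈ A1 ⇒ Pursuer forces the target.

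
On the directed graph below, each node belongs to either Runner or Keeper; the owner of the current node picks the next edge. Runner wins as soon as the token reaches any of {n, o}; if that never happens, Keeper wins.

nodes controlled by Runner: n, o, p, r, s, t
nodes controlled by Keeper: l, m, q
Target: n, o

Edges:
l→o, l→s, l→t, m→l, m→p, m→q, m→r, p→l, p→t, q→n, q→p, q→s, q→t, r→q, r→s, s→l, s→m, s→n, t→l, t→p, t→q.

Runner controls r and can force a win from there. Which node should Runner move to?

A0 = {n, o}
A1: add {s} — s (Runner) has s→n.
A2: add {r} — r (Runner) has r→s.
A3 = A2; e.g. l (Keeper) can still go to t. Fixed point.
From r, successor s is in the attractor (rank 1); the other successor q is not.

s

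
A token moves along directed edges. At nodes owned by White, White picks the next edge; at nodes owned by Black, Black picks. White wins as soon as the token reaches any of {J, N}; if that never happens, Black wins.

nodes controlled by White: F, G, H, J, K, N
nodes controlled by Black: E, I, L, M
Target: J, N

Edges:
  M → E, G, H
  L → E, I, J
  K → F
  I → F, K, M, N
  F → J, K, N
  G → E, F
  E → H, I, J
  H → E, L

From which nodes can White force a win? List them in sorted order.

F, G, J, K, N

A0 = {J, N}
A1: add {F} — F (White) has F→J.
A2: add {G, K} — G (White) has G→F; K (White) has K→F.
A3 = A2; e.g. E (Black) can still go to H. Fixed point.
White's winning region = {F, G, J, K, N}.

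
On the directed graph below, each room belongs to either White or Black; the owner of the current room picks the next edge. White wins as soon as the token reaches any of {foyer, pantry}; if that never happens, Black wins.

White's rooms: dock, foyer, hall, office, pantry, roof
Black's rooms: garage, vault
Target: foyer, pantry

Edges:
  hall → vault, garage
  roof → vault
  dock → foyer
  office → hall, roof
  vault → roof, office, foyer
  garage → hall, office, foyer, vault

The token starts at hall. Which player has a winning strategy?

Black

A0 = {foyer, pantry}
A1: add {dock} — dock (White) has dock→foyer.
A2 = A1; e.g. hall (White) has no edge into A1. Fixed point.
hall never enters the attractor, so Black can avoid the target forever.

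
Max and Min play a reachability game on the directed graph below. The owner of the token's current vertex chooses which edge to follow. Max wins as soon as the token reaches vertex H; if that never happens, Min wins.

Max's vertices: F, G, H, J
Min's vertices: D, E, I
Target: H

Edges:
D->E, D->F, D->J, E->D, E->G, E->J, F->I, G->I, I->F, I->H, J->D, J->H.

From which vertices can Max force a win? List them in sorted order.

A0 = {H}
A1: add {J} — J (Max) has J→H.
A2 = A1; e.g. D (Min) can still go to E. Fixed point.
Max's winning region = {H, J}.

H, J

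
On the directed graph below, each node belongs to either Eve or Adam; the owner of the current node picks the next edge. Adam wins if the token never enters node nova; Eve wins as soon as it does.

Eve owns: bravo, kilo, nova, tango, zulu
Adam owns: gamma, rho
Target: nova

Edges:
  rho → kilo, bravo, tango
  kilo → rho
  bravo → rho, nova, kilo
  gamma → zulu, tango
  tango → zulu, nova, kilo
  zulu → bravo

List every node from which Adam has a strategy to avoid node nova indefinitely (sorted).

A0 = {nova}
A1: add {bravo, tango} — bravo (Eve) has bravo→nova; tango (Eve) has tango→nova.
A2: add {zulu} — zulu (Eve) has zulu→bravo.
A3: add {gamma} — gamma (Adam): all of {zulu, tango} already in.
A4 = A3; e.g. rho (Adam) can still go to kilo. Fixed point.
Eve's attractor = {bravo, gamma, nova, tango, zulu}; Adam avoids the target exactly from the complement.

kilo, rho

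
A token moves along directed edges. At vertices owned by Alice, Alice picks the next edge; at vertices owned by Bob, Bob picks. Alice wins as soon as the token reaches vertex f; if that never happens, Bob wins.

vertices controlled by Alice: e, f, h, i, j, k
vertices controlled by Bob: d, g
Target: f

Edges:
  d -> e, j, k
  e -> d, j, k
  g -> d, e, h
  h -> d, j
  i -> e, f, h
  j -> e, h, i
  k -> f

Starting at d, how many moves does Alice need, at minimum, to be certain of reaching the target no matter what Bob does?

3

A0 = {f}
A1: add {i, k} — i (Alice) has i→f; k (Alice) has k→f.
A2: add {e, j} — e (Alice) has e→k; j (Alice) has j→i.
A3: add {d, h} — d (Bob): all of {e, j, k} already in; h (Alice) has h→j.
d enters the attractor at level 3, so Alice can force the target in 3 moves from there.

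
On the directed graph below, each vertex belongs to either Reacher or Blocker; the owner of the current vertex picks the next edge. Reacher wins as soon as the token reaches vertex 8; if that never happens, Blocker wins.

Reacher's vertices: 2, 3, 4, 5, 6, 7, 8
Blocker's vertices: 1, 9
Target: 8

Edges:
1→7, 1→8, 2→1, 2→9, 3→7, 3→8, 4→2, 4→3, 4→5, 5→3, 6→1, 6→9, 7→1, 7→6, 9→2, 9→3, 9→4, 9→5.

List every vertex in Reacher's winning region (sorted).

A0 = {8}
A1: add {3} — 3 (Reacher) has 3→8.
A2: add {4, 5} — 4 (Reacher) has 4→3; 5 (Reacher) has 5→3.
A3 = A2; e.g. 1 (Blocker) can still go to 7. Fixed point.
Reacher's winning region = {3, 4, 5, 8}.

3, 4, 5, 8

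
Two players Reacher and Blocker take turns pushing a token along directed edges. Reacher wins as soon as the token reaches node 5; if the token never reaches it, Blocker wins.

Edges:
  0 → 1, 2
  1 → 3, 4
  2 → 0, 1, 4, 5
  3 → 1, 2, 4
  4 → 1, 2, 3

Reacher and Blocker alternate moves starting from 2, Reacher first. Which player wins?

Reacher

Track states (vertex, player-to-move).
A0 = {(5,Reacher), (5,Blocker)}
A1: add {(2,Reacher)}.
(2,Reacher) ∈ A1 ⇒ Reacher forces the target.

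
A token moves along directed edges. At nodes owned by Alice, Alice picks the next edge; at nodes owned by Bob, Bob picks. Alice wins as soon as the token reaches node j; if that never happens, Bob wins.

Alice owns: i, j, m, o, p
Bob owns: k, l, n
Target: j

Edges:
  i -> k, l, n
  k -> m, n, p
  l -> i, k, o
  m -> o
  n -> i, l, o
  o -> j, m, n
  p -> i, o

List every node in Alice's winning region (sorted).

j, m, o, p

A0 = {j}
A1: add {o} — o (Alice) has o→j.
A2: add {m, p} — m (Alice) has m→o; p (Alice) has p→o.
A3 = A2; e.g. i (Alice) has no edge into A2. Fixed point.
Alice's winning region = {j, m, o, p}.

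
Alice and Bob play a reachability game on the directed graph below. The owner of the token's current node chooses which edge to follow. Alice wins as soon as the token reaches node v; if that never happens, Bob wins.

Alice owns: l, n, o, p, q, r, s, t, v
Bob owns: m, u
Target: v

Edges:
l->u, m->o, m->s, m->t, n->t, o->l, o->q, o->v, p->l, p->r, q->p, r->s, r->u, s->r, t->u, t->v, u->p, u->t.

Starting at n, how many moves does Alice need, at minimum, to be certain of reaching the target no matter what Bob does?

2

A0 = {v}
A1: add {o, t} — o (Alice) has o→v; t (Alice) has t→v.
A2: add {n} — n (Alice) has n→t.
A3 = A2; e.g. l (Alice) has no edge into A2. Fixed point.
n enters the attractor at level 2, so Alice can force the target in 2 moves from there.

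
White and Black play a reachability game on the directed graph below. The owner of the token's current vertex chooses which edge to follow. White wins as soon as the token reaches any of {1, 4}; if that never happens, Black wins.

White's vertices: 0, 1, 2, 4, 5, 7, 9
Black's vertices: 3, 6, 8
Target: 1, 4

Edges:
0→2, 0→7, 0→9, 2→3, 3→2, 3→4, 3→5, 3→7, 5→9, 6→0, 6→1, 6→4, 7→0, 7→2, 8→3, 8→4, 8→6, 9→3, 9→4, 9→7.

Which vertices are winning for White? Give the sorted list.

A0 = {1, 4}
A1: add {9} — 9 (White) has 9→4.
A2: add {0, 5} — 0 (White) has 0→9; 5 (White) has 5→9.
A3: add {6, 7} — 6 (Black): all of {0, 1, 4} already in; 7 (White) has 7→0.
A4 = A3; e.g. 2 (White) has no edge into A3. Fixed point.
White's winning region = {0, 1, 4, 5, 6, 7, 9}.

0, 1, 4, 5, 6, 7, 9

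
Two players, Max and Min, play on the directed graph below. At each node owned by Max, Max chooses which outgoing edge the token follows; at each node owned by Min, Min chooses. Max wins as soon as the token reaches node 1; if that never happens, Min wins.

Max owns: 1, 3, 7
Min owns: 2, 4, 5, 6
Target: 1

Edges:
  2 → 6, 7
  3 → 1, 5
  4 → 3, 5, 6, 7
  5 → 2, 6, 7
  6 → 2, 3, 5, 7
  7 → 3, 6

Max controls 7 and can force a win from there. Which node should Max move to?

A0 = {1}
A1: add {3} — 3 (Max) has 3→1.
A2: add {7} — 7 (Max) has 7→3.
A3 = A2; e.g. 2 (Min) can still go to 6. Fixed point.
From 7, successor 3 is in the attractor (rank 1); the other successor 6 is not.

3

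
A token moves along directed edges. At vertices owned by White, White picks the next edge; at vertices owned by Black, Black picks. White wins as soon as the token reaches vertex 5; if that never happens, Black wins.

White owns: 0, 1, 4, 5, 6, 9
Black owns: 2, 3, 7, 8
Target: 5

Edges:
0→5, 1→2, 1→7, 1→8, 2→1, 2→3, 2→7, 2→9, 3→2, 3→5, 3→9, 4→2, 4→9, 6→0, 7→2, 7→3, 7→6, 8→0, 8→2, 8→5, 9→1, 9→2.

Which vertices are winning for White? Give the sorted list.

0, 5, 6

A0 = {5}
A1: add {0} — 0 (White) has 0→5.
A2: add {6} — 6 (White) has 6→0.
A3 = A2; e.g. 1 (White) has no edge into A2. Fixed point.
White's winning region = {0, 5, 6}.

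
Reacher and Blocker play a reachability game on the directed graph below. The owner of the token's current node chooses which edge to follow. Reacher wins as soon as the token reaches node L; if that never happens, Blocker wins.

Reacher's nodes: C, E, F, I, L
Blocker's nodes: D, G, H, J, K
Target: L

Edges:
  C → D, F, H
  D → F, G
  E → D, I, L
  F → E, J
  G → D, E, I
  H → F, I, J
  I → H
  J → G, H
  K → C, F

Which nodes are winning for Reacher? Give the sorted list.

A0 = {L}
A1: add {E} — E (Reacher) has E→L.
A2: add {F} — F (Reacher) has F→E.
A3: add {C} — C (Reacher) has C→F.
A4: add {K} — K (Blocker): all of {C, F} already in.
A5 = A4; e.g. D (Blocker) can still go to G. Fixed point.
Reacher's winning region = {C, E, F, K, L}.

C, E, F, K, L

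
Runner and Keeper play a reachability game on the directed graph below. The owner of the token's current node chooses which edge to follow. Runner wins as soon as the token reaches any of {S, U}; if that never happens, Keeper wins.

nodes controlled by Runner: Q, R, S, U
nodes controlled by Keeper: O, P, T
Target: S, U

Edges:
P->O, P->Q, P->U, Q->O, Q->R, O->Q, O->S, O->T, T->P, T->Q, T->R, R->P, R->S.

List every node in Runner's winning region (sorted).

Q, R, S, U

A0 = {S, U}
A1: add {R} — R (Runner) has R→S.
A2: add {Q} — Q (Runner) has Q→R.
A3 = A2; e.g. O (Keeper) can still go to T. Fixed point.
Runner's winning region = {Q, R, S, U}.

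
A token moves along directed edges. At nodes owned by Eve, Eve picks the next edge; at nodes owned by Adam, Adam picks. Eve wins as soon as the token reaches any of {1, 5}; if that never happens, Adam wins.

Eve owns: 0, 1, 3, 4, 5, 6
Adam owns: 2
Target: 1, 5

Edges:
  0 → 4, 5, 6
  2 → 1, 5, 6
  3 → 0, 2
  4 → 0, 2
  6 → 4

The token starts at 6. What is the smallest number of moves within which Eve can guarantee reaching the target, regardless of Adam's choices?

3

A0 = {1, 5}
A1: add {0} — 0 (Eve) has 0→5.
A2: add {3, 4} — 3 (Eve) has 3→0; 4 (Eve) has 4→0.
A3: add {6} — 6 (Eve) has 6→4.
6 enters the attractor at level 3, so Eve can force the target in 3 moves from there.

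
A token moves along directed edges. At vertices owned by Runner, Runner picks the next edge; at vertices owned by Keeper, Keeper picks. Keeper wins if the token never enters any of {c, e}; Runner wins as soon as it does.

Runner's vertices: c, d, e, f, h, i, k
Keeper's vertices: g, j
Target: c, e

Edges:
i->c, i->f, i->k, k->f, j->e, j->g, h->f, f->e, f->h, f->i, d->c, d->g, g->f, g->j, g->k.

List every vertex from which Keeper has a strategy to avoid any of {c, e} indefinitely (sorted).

g, j

A0 = {c, e}
A1: add {d, f, i} — d (Runner) has d→c; f (Runner) has f→e; i (Runner) has i→c.
A2: add {h, k} — h (Runner) has h→f; k (Runner) has k→f.
A3 = A2; e.g. g (Keeper) can still go to j. Fixed point.
Runner's attractor = {c, d, e, f, h, i, k}; Keeper avoids the target exactly from the complement.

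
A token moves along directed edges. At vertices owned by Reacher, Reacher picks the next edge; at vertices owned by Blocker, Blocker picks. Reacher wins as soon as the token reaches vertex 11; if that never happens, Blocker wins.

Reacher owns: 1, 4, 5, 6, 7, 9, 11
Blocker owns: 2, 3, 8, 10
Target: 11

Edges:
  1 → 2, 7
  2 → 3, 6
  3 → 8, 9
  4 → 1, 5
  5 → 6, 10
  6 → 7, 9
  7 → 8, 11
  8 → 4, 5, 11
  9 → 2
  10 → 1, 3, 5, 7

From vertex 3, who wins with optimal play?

Blocker

A0 = {11}
A1: add {7} — 7 (Reacher) has 7→11.
A2: add {1, 6} — 1 (Reacher) has 1→7; 6 (Reacher) has 6→7.
A3: add {4, 5} — 4 (Reacher) has 4→1; 5 (Reacher) has 5→6.
A4: add {8} — 8 (Blocker): all of {4, 5, 11} already in.
A5 = A4; e.g. 2 (Blocker) can still go to 3. Fixed point.
3 never enters the attractor, so Blocker can avoid the target forever.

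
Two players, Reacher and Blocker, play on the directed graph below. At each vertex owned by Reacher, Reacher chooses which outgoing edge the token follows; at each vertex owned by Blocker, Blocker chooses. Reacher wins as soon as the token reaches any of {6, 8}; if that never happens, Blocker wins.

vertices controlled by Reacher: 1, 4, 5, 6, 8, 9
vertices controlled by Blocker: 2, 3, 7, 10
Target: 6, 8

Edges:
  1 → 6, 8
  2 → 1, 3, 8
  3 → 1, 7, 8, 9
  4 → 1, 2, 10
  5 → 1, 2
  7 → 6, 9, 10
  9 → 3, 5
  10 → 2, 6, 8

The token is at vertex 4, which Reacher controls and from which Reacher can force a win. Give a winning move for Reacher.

A0 = {6, 8}
A1: add {1} — 1 (Reacher) has 1→6.
A2: add {4, 5} — 4 (Reacher) has 4→1; 5 (Reacher) has 5→1.
A3: add {9} — 9 (Reacher) has 9→5.
A4 = A3; e.g. 2 (Blocker) can still go to 3. Fixed point.
From 4, successor 1 is in the attractor (rank 1); the other successors 2, 10 are not.

1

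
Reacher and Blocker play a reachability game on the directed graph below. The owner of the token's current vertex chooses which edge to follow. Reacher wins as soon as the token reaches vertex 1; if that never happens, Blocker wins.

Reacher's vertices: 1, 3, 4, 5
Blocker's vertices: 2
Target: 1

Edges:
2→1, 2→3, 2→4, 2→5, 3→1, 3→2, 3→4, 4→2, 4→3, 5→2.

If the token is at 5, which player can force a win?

Blocker

A0 = {1}
A1: add {3} — 3 (Reacher) has 3→1.
A2: add {4} — 4 (Reacher) has 4→3.
A3 = A2; e.g. 2 (Blocker) can still go to 5. Fixed point.
5 never enters the attractor, so Blocker can avoid the target forever.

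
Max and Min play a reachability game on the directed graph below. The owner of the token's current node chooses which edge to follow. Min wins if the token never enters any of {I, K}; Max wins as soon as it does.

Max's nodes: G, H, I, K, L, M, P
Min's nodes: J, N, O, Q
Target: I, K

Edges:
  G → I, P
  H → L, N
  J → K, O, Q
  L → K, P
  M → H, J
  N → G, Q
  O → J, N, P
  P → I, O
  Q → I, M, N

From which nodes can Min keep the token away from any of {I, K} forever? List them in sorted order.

A0 = {I, K}
A1: add {G, L, P} — G (Max) has G→I; L (Max) has L→K; P (Max) has P→I.
A2: add {H} — H (Max) has H→L.
A3: add {M} — M (Max) has M→H.
A4 = A3; e.g. J (Min) can still go to O. Fixed point.
Max's attractor = {G, H, I, K, L, M, P}; Min avoids the target exactly from the complement.

J, N, O, Q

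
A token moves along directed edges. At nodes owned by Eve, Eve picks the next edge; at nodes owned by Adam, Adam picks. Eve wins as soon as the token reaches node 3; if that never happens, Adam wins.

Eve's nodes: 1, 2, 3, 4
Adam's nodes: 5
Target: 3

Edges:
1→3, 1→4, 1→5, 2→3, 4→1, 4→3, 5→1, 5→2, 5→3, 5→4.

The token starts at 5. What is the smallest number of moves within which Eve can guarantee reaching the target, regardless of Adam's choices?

A0 = {3}
A1: add {1, 2, 4} — 1 (Eve) has 1→3; 2 (Eve) has 2→3; 4 (Eve) has 4→3.
A2: add {5} — 5 (Adam): all of {1, 2, 3, 4} already in.
A2 = all vertices. Fixed point.
5 enters the attractor at level 2, so Eve can force the target in 2 moves from there.

2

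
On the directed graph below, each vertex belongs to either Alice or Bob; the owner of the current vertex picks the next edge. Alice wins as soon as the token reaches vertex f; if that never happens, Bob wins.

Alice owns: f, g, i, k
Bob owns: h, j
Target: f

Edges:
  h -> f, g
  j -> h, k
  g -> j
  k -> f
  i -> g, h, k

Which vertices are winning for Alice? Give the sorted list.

f, i, k

A0 = {f}
A1: add {k} — k (Alice) has k→f.
A2: add {i} — i (Alice) has i→k.
A3 = A2; e.g. g (Alice) has no edge into A2. Fixed point.
Alice's winning region = {f, i, k}.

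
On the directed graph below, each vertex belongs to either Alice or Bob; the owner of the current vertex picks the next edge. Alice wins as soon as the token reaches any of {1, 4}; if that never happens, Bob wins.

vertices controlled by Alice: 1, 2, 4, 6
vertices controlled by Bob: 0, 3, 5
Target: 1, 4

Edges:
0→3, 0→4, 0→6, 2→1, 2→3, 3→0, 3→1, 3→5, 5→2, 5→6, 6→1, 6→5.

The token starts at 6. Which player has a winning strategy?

Alice

A0 = {1, 4}
A1: add {2, 6} — 2 (Alice) has 2→1; 6 (Alice) has 6→1.
6 ∈ A1, so Alice can force the target.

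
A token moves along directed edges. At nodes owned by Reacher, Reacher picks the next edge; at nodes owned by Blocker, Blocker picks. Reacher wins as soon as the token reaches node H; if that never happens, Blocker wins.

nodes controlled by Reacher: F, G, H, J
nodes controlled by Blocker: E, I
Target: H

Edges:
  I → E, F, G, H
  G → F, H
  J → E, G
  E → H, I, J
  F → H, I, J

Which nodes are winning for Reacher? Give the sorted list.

A0 = {H}
A1: add {F, G} — F (Reacher) has F→H; G (Reacher) has G→H.
A2: add {J} — J (Reacher) has J→G.
A3 = A2; e.g. E (Blocker) can still go to I. Fixed point.
Reacher's winning region = {F, G, H, J}.

F, G, H, J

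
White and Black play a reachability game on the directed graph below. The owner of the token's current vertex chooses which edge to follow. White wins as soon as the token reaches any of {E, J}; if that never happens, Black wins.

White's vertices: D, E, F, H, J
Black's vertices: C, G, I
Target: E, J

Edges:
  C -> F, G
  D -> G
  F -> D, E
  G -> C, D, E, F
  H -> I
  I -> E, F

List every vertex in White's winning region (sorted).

E, F, H, I, J

A0 = {E, J}
A1: add {F} — F (White) has F→E.
A2: add {I} — I (Black): all of {E, F} already in.
A3: add {H} — H (White) has H→I.
A4 = A3; e.g. C (Black) can still go to G. Fixed point.
White's winning region = {E, F, H, I, J}.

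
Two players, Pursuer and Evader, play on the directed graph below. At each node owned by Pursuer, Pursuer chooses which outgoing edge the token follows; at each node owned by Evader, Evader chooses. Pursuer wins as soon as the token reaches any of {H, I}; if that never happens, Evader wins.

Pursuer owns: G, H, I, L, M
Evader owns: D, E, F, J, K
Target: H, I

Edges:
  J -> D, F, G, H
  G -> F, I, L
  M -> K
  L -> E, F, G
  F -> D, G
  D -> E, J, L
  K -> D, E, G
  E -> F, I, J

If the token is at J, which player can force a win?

A0 = {H, I}
A1: add {G} — G (Pursuer) has G→I.
A2: add {L} — L (Pursuer) has L→G.
A3 = A2; e.g. D (Evader) can still go to E. Fixed point.
J never enters the attractor, so Evader can avoid the target forever.

Evader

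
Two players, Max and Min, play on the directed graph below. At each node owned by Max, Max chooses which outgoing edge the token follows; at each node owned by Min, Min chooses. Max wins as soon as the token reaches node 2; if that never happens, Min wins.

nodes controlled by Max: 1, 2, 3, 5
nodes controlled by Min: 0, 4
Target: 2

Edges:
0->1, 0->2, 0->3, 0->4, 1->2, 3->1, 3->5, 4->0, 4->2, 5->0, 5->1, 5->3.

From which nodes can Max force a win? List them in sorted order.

1, 2, 3, 5

A0 = {2}
A1: add {1} — 1 (Max) has 1→2.
A2: add {3, 5} — 3 (Max) has 3→1; 5 (Max) has 5→1.
A3 = A2; e.g. 0 (Min) can still go to 4. Fixed point.
Max's winning region = {1, 2, 3, 5}.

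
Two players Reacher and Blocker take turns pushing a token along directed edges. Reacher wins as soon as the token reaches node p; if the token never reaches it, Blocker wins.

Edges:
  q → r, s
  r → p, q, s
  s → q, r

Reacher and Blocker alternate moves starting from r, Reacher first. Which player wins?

Track states (vertex, player-to-move).
A0 = {(p,Reacher), (p,Blocker)}
A1: add {(r,Reacher)}.
(r,Reacher) ∈ A1 ⇒ Reacher forces the target.

Reacher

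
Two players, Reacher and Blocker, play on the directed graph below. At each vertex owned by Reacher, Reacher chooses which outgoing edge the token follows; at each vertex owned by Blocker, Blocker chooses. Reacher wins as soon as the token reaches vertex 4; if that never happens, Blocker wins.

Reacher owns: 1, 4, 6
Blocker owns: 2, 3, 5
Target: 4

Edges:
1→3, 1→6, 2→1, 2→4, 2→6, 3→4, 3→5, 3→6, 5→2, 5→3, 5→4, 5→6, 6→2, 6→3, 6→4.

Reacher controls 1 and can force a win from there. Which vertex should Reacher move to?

A0 = {4}
A1: add {6} — 6 (Reacher) has 6→4.
A2: add {1} — 1 (Reacher) has 1→6.
A3: add {2} — 2 (Blocker): all of {1, 4, 6} already in.
A4 = A3; e.g. 3 (Blocker) can still go to 5. Fixed point.
From 1, successor 6 is in the attractor (rank 1); the other successor 3 is not.

6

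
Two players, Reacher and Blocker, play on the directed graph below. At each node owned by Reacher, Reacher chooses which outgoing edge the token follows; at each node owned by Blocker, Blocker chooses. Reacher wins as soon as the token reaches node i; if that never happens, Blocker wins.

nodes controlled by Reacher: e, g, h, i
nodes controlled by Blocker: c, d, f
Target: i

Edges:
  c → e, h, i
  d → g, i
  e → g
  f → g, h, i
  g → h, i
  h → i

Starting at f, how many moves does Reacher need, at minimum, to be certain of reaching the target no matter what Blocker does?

A0 = {i}
A1: add {g, h} — g (Reacher) has g→i; h (Reacher) has h→i.
A2: add {d, e, f} — d (Blocker): all of {g, i} already in; e (Reacher) has e→g; f (Blocker): all of {g, h, i} already in.
f enters the attractor at level 2, so Reacher can force the target in 2 moves from there.

2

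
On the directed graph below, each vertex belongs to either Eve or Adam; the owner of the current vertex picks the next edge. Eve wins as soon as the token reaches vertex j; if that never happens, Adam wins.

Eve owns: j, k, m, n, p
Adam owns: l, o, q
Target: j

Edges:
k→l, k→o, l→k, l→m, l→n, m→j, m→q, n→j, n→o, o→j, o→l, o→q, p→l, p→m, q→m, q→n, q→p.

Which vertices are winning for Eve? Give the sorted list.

A0 = {j}
A1: add {m, n} — m (Eve) has m→j; n (Eve) has n→j.
A2: add {p} — p (Eve) has p→m.
A3: add {q} — q (Adam): all of {m, n, p} already in.
A4 = A3; e.g. k (Eve) has no edge into A3. Fixed point.
Eve's winning region = {j, m, n, p, q}.

j, m, n, p, q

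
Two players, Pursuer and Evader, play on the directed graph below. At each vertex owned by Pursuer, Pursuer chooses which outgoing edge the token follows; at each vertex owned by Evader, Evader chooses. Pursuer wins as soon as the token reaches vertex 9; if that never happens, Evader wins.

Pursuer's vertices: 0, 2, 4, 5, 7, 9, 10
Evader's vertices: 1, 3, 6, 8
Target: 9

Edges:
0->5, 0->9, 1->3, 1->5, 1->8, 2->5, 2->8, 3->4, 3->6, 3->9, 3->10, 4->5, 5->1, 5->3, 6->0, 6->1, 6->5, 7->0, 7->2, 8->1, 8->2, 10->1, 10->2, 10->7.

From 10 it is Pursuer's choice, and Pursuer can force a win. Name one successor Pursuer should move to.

7

A0 = {9}
A1: add {0} — 0 (Pursuer) has 0→9.
A2: add {7} — 7 (Pursuer) has 7→0.
A3: add {10} — 10 (Pursuer) has 10→7.
A4 = A3; e.g. 1 (Evader) can still go to 3. Fixed point.
From 10, successor 7 is in the attractor (rank 2); the other successors 1, 2 are not.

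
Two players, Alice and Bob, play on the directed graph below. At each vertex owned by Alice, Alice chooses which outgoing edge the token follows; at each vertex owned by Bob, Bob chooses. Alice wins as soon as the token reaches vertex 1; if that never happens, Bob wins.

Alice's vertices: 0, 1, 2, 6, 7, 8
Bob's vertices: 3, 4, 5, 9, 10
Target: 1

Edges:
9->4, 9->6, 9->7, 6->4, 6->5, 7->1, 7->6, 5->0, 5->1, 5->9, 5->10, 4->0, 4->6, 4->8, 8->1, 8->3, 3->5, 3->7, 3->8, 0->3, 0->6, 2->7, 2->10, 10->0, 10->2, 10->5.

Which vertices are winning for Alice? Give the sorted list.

1, 2, 7, 8

A0 = {1}
A1: add {7, 8} — 7 (Alice) has 7→1; 8 (Alice) has 8→1.
A2: add {2} — 2 (Alice) has 2→7.
A3 = A2; e.g. 0 (Alice) has no edge into A2. Fixed point.
Alice's winning region = {1, 2, 7, 8}.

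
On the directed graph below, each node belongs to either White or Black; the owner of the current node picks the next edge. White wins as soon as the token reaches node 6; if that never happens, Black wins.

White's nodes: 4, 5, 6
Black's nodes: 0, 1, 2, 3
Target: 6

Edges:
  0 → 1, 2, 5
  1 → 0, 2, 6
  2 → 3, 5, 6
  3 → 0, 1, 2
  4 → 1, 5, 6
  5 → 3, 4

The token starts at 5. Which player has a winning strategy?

A0 = {6}
A1: add {4} — 4 (White) has 4→6.
A2: add {5} — 5 (White) has 5→4.
A3 = A2; e.g. 0 (Black) can still go to 1. Fixed point.
5 ∈ A2, so White can force the target.

White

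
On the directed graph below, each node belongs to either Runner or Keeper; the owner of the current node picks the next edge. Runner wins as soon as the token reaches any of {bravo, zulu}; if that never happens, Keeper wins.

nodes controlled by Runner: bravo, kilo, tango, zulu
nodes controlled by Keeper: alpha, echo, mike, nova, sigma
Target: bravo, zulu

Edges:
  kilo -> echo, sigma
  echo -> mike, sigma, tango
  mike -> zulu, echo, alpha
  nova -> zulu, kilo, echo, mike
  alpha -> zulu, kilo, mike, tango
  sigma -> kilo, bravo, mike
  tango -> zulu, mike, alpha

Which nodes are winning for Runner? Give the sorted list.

A0 = {bravo, zulu}
A1: add {tango} — tango (Runner) has tango→zulu.
A2 = A1; e.g. kilo (Runner) has no edge into A1. Fixed point.
Runner's winning region = {bravo, tango, zulu}.

bravo, tango, zulu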